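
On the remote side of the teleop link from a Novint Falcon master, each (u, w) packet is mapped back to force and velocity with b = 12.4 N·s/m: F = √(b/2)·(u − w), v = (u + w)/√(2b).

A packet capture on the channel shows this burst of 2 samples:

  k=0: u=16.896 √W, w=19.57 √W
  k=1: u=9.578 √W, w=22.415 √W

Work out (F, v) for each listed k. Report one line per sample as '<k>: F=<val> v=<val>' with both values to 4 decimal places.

k=0: u−w=-2.6740, u+w=36.4660; √(b/2)=2.4900, √(2b)=4.9800; F=2.4900×(-2.674)=-6.6582, v=36.4660/4.9800=7.3225
k=1: u−w=-12.8370, u+w=31.9930; √(b/2)=2.4900, √(2b)=4.9800; F=2.4900×(-12.837)=-31.9639, v=31.9930/4.9800=6.4243

0: F=-6.6582 v=7.3225
1: F=-31.9639 v=6.4243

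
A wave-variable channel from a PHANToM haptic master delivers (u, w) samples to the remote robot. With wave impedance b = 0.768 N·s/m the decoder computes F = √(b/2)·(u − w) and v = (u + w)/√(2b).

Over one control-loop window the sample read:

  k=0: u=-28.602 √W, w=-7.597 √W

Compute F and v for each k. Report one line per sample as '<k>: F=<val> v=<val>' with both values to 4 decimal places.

0: F=-13.0163 v=-29.2079

k=0: u−w=-21.0050, u+w=-36.1990; √(b/2)=0.6197, √(2b)=1.2394; F=0.6197×(-21.005)=-13.0163, v=-36.1990/1.2394=-29.2079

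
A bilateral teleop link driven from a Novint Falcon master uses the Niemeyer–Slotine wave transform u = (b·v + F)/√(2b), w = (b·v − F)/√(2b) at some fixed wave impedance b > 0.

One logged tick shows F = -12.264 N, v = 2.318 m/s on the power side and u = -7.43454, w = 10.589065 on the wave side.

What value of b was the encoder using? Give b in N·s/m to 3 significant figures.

u + w = 3.154525;  u + w = √(2b)·v, so √(2b) = 3.154525/2.318 = 1.360882.
b = (√(2b))²/2 = 1.852000/2 = 0.926000.
(Check via u − w = 2F/√(2b): u − w = -18.023605, 2F/√(2b) = -18.023602.)

b = 0.926 N·s/m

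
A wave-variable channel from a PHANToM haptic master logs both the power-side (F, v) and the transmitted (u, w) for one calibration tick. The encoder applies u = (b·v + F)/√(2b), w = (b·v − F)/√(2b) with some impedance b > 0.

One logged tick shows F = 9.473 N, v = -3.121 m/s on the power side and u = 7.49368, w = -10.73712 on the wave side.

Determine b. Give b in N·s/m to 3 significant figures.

u + w = -3.2434;  u + w = √(2b)·v, so √(2b) = -3.2434/(-3.121) = 1.0392.
b = (√(2b))²/2 = 1.0800/2 = 0.5400.
(Check via u − w = 2F/√(2b): u − w = 18.2308, 2F/√(2b) = 18.2308.)

b = 0.54 N·s/m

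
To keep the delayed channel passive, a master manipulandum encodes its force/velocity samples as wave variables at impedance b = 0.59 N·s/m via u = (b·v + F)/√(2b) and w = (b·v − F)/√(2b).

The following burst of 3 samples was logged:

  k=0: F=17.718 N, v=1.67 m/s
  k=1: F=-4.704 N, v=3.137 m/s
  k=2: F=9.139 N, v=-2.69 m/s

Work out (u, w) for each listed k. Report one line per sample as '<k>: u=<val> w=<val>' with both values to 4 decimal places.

k=0: b·v=0.59×1.67=0.9853; √(2b)=1.0863; u=(0.9853+17.718)/1.0863=17.2178, w=(0.9853−17.718)/1.0863=-15.4037
k=1: b·v=0.59×3.137=1.8508; √(2b)=1.0863; u=(1.8508+(-4.704))/1.0863=-2.6266, w=(1.8508−(-4.704))/1.0863=6.0342
k=2: b·v=0.59×(-2.69)=-1.5871; √(2b)=1.0863; u=(-1.5871+9.139)/1.0863=6.9521, w=(-1.5871−9.139)/1.0863=-9.8742

0: u=17.2178 w=-15.4037
1: u=-2.6266 w=6.0342
2: u=6.9521 w=-9.8742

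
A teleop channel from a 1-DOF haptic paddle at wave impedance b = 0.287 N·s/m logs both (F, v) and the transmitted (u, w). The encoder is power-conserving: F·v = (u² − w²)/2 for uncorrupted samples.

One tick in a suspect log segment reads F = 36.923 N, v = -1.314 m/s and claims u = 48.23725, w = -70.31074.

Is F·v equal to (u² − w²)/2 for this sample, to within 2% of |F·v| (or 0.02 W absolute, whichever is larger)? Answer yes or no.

F·v = 36.923×(-1.314) = -48.51682 W.
(u² − w²)/2 = (2326.83229 − 4943.60016)/2 = -1308.38394 W.
|Δ| = 1259.86711;  2% of max(1, |F·v|) = 0.97034.

no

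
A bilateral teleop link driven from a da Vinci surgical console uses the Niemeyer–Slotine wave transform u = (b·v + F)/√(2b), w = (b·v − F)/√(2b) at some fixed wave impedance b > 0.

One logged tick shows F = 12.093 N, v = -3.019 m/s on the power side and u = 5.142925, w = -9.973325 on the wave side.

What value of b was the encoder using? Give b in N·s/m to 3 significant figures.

b = 1.28 N·s/m

u + w = -4.830400;  u + w = √(2b)·v, so √(2b) = -4.830400/(-3.019) = 1.600000.
b = (√(2b))²/2 = 2.560000/2 = 1.280000.
(Check via u − w = 2F/√(2b): u − w = 15.116250, 2F/√(2b) = 15.116250.)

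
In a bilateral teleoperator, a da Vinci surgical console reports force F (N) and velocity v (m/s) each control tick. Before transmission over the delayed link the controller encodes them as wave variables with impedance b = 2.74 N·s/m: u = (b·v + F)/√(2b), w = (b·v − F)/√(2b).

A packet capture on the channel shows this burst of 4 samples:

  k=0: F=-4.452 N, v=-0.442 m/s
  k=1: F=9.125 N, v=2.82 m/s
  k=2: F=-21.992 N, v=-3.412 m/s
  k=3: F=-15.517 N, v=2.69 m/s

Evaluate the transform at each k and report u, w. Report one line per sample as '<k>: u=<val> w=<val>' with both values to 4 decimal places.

k=0: b·v=2.74×(-0.442)=-1.2111; √(2b)=2.3409; u=(-1.2111+(-4.452))/2.3409=-2.4191, w=(-1.2111−(-4.452))/2.3409=1.3845
k=1: b·v=2.74×2.82=7.7268; √(2b)=2.3409; u=(7.7268+9.125)/2.3409=7.1987, w=(7.7268−9.125)/2.3409=-0.5973
k=2: b·v=2.74×(-3.412)=-9.3489; √(2b)=2.3409; u=(-9.3489+(-21.992))/2.3409=-13.3882, w=(-9.3489−(-21.992))/2.3409=5.4009
k=3: b·v=2.74×2.69=7.3706; √(2b)=2.3409; u=(7.3706+(-15.517))/2.3409=-3.4800, w=(7.3706−(-15.517))/2.3409=9.7771

0: u=-2.4191 w=1.3845
1: u=7.1987 w=-0.5973
2: u=-13.3882 w=5.4009
3: u=-3.4800 w=9.7771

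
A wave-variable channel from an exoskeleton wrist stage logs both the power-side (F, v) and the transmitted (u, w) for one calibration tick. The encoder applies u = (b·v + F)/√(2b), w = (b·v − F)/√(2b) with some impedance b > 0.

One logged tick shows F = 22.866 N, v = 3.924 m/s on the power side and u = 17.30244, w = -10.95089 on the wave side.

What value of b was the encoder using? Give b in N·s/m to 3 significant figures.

u + w = 6.3516;  u + w = √(2b)·v, so √(2b) = 6.3516/3.924 = 1.6186.
b = (√(2b))²/2 = 2.6200/2 = 1.3100.
(Check via u − w = 2F/√(2b): u − w = 28.2533, 2F/√(2b) = 28.2533.)

b = 1.31 N·s/m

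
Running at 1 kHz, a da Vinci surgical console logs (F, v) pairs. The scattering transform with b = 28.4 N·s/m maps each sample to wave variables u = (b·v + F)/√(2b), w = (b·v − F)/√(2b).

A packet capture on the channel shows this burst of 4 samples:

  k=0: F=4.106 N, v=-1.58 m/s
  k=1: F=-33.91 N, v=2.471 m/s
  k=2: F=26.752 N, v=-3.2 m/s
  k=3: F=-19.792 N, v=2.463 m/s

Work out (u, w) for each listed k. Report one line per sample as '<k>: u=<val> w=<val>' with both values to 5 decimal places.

k=0: b·v=28.4×(-1.58)=-44.87200; √(2b)=7.53658; u=(-44.87200+4.106)/7.53658=-5.40909, w=(-44.87200−4.106)/7.53658=-6.49871
k=1: b·v=28.4×2.471=70.17640; √(2b)=7.53658; u=(70.17640+(-33.91))/7.53658=4.81205, w=(70.17640−(-33.91))/7.53658=13.81083
k=2: b·v=28.4×(-3.2)=-90.88000; √(2b)=7.53658; u=(-90.88000+26.752)/7.53658=-8.50890, w=(-90.88000−26.752)/7.53658=-15.60815
k=3: b·v=28.4×2.463=69.94920; √(2b)=7.53658; u=(69.94920+(-19.792))/7.53658=6.65517, w=(69.94920−(-19.792))/7.53658=11.90742

0: u=-5.40909 w=-6.49871
1: u=4.81205 w=13.81083
2: u=-8.50890 w=-15.60815
3: u=6.65517 w=11.90742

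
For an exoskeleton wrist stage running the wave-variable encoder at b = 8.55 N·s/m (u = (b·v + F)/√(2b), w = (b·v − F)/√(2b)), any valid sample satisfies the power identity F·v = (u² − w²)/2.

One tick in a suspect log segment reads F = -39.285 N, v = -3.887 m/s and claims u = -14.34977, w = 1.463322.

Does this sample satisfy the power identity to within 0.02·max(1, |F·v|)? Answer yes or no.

no

F·v = (-39.285)×(-3.887) = 152.700795 W.
(u² − w²)/2 = (205.915899 − 2.141311)/2 = 101.887294 W.
|Δ| = 50.813501;  2% of max(1, |F·v|) = 3.054016.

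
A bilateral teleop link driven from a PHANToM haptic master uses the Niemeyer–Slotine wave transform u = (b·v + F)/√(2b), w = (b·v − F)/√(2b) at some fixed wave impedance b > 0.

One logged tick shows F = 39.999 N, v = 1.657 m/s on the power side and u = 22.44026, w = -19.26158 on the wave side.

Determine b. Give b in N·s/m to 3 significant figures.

u + w = 3.1787;  u + w = √(2b)·v, so √(2b) = 3.1787/1.657 = 1.9183.
b = (√(2b))²/2 = 3.6800/2 = 1.8400.
(Check via u − w = 2F/√(2b): u − w = 41.7018, 2F/√(2b) = 41.7018.)

b = 1.84 N·s/m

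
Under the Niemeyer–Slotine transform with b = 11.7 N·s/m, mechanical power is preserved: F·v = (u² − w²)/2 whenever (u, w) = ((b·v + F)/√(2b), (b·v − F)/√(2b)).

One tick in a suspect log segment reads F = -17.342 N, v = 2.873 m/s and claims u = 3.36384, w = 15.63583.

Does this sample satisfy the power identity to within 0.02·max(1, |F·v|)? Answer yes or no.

no

F·v = (-17.342)×2.873 = -49.8236 W.
(u² − w²)/2 = (11.3154 − 244.4792)/2 = -116.5819 W.
|Δ| = 66.7583;  2% of max(1, |F·v|) = 0.9965.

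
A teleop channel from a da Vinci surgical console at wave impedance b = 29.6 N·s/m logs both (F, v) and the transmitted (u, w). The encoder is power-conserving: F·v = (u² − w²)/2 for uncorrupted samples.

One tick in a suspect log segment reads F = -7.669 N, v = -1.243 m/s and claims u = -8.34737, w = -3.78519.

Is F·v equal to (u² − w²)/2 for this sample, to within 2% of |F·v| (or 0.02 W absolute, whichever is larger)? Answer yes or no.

F·v = (-7.669)×(-1.243) = 9.53257 W.
(u² − w²)/2 = (69.67859 − 14.32766)/2 = 27.67546 W.
|Δ| = 18.14289;  2% of max(1, |F·v|) = 0.19065.

no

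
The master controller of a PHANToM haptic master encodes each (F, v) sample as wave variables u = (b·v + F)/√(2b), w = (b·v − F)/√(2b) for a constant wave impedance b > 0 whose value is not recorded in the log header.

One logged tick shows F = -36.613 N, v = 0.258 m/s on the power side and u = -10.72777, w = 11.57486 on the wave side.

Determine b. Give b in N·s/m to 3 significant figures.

u + w = 0.84709;  u + w = √(2b)·v, so √(2b) = 0.84709/0.258 = 3.28329.
b = (√(2b))²/2 = 10.78002/2 = 5.39001.
(Check via u − w = 2F/√(2b): u − w = -22.30263, 2F/√(2b) = -22.30260.)

b = 5.39 N·s/m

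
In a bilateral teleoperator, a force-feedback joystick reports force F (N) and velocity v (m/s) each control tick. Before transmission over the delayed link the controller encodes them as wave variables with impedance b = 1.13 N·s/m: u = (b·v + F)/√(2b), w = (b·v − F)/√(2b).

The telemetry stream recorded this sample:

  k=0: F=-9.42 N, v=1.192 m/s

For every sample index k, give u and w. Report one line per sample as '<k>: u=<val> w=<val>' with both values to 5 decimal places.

k=0: b·v=1.13×1.192=1.34696; √(2b)=1.50333; u=(1.34696+(-9.42))/1.50333=-5.37011, w=(1.34696−(-9.42))/1.50333=7.16208

0: u=-5.37011 w=7.16208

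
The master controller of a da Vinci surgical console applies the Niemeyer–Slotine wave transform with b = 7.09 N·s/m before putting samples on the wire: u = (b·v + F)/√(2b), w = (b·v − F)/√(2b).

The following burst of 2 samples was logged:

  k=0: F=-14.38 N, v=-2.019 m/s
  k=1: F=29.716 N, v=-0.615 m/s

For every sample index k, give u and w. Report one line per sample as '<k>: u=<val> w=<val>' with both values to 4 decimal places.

k=0: b·v=7.09×(-2.019)=-14.3147; √(2b)=3.7656; u=(-14.3147+(-14.38))/3.7656=-7.6202, w=(-14.3147−(-14.38))/3.7656=0.0173
k=1: b·v=7.09×(-0.615)=-4.3603; √(2b)=3.7656; u=(-4.3603+29.716)/3.7656=6.7334, w=(-4.3603−29.716)/3.7656=-9.0493

0: u=-7.6202 w=0.0173
1: u=6.7334 w=-9.0493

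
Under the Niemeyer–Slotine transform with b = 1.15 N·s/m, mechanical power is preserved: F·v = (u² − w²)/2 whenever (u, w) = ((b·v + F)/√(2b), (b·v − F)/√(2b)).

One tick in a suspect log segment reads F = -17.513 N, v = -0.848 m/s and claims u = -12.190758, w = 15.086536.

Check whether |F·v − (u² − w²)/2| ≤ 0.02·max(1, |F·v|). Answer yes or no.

F·v = (-17.513)×(-0.848) = 14.851024 W.
(u² − w²)/2 = (148.614581 − 227.603568)/2 = -39.494494 W.
|Δ| = 54.345518;  2% of max(1, |F·v|) = 0.297020.

no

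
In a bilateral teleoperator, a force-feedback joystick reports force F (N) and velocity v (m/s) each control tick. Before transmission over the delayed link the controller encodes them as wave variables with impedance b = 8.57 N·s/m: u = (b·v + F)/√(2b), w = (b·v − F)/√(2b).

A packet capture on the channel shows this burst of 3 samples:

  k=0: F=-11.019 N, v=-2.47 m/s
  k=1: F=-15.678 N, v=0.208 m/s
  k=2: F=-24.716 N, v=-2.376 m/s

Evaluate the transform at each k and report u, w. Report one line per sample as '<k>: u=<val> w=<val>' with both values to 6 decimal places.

0: u=-7.774523 w=-2.451397
1: u=-3.356347 w=4.217477
2: u=-10.888356 w=1.051601

k=0: b·v=8.57×(-2.47)=-21.167900; √(2b)=4.140048; u=(-21.167900+(-11.019))/4.140048=-7.774523, w=(-21.167900−(-11.019))/4.140048=-2.451397
k=1: b·v=8.57×0.208=1.782560; √(2b)=4.140048; u=(1.782560+(-15.678))/4.140048=-3.356347, w=(1.782560−(-15.678))/4.140048=4.217477
k=2: b·v=8.57×(-2.376)=-20.362320; √(2b)=4.140048; u=(-20.362320+(-24.716))/4.140048=-10.888356, w=(-20.362320−(-24.716))/4.140048=1.051601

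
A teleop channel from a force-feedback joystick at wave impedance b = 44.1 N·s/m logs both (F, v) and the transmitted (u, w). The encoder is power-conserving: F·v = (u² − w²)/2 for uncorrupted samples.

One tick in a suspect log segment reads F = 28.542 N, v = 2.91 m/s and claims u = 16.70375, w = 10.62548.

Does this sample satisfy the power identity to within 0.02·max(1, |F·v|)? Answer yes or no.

yes

F·v = 28.542×2.91 = 83.05722 W.
(u² − w²)/2 = (279.01526 − 112.90083)/2 = 83.05722 W.
|Δ| = 0.00000;  2% of max(1, |F·v|) = 1.66114.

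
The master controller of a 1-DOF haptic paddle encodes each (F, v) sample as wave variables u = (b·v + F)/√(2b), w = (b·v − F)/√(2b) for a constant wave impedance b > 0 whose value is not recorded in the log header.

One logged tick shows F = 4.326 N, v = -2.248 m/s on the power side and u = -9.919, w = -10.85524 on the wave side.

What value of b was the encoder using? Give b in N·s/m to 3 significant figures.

b = 42.7 N·s/m

u + w = -20.77424;  u + w = √(2b)·v, so √(2b) = -20.77424/(-2.248) = 9.24121.
b = (√(2b))²/2 = 85.39996/2 = 42.69998.
(Check via u − w = 2F/√(2b): u − w = 0.93624, 2F/√(2b) = 0.93624.)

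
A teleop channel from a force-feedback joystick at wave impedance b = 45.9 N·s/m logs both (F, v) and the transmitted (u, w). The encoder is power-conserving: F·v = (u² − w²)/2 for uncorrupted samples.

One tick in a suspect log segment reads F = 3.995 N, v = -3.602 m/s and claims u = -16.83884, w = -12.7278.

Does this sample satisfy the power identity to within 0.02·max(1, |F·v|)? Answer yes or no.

F·v = 3.995×(-3.602) = -14.38999 W.
(u² − w²)/2 = (283.54653 − 161.99689)/2 = 60.77482 W.
|Δ| = 75.16481;  2% of max(1, |F·v|) = 0.28780.

no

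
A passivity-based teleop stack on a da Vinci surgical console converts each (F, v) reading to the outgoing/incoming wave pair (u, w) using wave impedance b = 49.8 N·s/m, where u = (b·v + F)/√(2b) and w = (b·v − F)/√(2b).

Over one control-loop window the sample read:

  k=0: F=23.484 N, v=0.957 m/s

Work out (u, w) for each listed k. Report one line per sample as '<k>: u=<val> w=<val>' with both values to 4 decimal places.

k=0: b·v=49.8×0.957=47.6586; √(2b)=9.9800; u=(47.6586+23.484)/9.9800=7.1285, w=(47.6586−23.484)/9.9800=2.4223

0: u=7.1285 w=2.4223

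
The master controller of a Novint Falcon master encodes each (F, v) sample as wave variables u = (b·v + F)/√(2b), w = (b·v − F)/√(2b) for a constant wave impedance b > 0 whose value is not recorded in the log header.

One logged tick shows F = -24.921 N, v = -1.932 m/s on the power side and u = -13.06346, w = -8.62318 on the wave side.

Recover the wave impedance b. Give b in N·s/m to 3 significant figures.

u + w = -21.6866;  u + w = √(2b)·v, so √(2b) = -21.6866/(-1.932) = 11.2250.
b = (√(2b))²/2 = 125.9999/2 = 63.0000.
(Check via u − w = 2F/√(2b): u − w = -4.4403, 2F/√(2b) = -4.4403.)

b = 63 N·s/m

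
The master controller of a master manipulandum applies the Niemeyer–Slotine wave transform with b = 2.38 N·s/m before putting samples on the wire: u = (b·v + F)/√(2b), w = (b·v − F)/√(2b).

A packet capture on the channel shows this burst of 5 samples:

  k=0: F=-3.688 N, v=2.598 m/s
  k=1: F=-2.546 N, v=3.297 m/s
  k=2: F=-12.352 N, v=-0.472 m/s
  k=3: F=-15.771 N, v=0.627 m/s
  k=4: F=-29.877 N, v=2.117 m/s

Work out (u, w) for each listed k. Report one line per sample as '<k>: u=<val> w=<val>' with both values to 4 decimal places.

0: u=1.1437 w=4.5245
1: u=2.4296 w=4.7636
2: u=-6.1764 w=5.1466
3: u=-6.5446 w=7.9126
4: u=-11.3847 w=16.0035

k=0: b·v=2.38×2.598=6.1832; √(2b)=2.1817; u=(6.1832+(-3.688))/2.1817=1.1437, w=(6.1832−(-3.688))/2.1817=4.5245
k=1: b·v=2.38×3.297=7.8469; √(2b)=2.1817; u=(7.8469+(-2.546))/2.1817=2.4296, w=(7.8469−(-2.546))/2.1817=4.7636
k=2: b·v=2.38×(-0.472)=-1.1234; √(2b)=2.1817; u=(-1.1234+(-12.352))/2.1817=-6.1764, w=(-1.1234−(-12.352))/2.1817=5.1466
k=3: b·v=2.38×0.627=1.4923; √(2b)=2.1817; u=(1.4923+(-15.771))/2.1817=-6.5446, w=(1.4923−(-15.771))/2.1817=7.9126
k=4: b·v=2.38×2.117=5.0385; √(2b)=2.1817; u=(5.0385+(-29.877))/2.1817=-11.3847, w=(5.0385−(-29.877))/2.1817=16.0035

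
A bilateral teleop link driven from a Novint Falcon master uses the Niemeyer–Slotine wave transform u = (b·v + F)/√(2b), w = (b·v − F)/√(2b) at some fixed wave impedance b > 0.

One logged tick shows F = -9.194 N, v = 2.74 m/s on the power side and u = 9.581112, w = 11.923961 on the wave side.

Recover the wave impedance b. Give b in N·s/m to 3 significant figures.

u + w = 21.505073;  u + w = √(2b)·v, so √(2b) = 21.505073/2.74 = 7.848567.
b = (√(2b))²/2 = 61.600001/2 = 30.800000.
(Check via u − w = 2F/√(2b): u − w = -2.342849, 2F/√(2b) = -2.342848.)

b = 30.8 N·s/m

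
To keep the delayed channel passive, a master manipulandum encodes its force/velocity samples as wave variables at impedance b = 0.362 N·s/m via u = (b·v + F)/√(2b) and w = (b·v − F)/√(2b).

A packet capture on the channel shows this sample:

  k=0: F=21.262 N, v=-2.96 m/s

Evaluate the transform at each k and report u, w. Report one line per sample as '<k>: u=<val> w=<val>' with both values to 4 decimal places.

k=0: b·v=0.362×(-2.96)=-1.0715; √(2b)=0.8509; u=(-1.0715+21.262)/0.8509=23.7289, w=(-1.0715−21.262)/0.8509=-26.2475

0: u=23.7289 w=-26.2475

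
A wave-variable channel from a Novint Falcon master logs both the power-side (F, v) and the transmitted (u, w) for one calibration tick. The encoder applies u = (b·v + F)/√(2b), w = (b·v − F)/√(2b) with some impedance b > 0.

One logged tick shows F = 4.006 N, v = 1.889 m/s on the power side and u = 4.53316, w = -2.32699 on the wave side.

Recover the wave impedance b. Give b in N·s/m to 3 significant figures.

b = 0.682 N·s/m

u + w = 2.2062;  u + w = √(2b)·v, so √(2b) = 2.2062/1.889 = 1.1679.
b = (√(2b))²/2 = 1.3640/2 = 0.6820.
(Check via u − w = 2F/√(2b): u − w = 6.8601, 2F/√(2b) = 6.8602.)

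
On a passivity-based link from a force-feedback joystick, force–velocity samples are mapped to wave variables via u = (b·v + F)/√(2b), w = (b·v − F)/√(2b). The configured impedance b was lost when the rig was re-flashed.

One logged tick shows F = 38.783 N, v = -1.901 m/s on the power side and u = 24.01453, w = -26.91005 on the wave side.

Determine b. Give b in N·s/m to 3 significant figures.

u + w = -2.8955;  u + w = √(2b)·v, so √(2b) = -2.8955/(-1.901) = 1.5232.
b = (√(2b))²/2 = 2.3200/2 = 1.1600.
(Check via u − w = 2F/√(2b): u − w = 50.9246, 2F/√(2b) = 50.9245.)

b = 1.16 N·s/m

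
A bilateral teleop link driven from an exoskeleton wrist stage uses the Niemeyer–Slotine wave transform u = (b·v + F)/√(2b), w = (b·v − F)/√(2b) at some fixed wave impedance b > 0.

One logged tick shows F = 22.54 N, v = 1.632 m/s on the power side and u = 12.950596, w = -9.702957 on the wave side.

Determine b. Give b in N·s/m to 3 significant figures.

b = 1.98 N·s/m

u + w = 3.247639;  u + w = √(2b)·v, so √(2b) = 3.247639/1.632 = 1.989975.
b = (√(2b))²/2 = 3.960000/2 = 1.980000.
(Check via u − w = 2F/√(2b): u − w = 22.653553, 2F/√(2b) = 22.653552.)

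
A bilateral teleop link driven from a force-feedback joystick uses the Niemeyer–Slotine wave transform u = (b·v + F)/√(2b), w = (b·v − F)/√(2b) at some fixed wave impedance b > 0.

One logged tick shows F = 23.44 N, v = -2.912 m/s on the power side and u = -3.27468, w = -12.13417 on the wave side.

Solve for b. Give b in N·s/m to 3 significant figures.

u + w = -15.40885;  u + w = √(2b)·v, so √(2b) = -15.40885/(-2.912) = 5.29150.
b = (√(2b))²/2 = 27.99998/2 = 13.99999.
(Check via u − w = 2F/√(2b): u − w = 8.85949, 2F/√(2b) = 8.85949.)

b = 14 N·s/m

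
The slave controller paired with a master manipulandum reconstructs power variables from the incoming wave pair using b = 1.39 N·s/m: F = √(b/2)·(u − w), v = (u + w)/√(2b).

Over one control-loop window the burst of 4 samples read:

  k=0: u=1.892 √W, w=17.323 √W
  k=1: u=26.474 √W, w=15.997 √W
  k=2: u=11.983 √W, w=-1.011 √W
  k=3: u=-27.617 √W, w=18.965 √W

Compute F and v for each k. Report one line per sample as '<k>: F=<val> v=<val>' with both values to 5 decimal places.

k=0: u−w=-15.43100, u+w=19.21500; √(b/2)=0.83367, √(2b)=1.66733; F=0.83367×(-15.431)=-12.86431, v=19.21500/1.66733=11.52439
k=1: u−w=10.47700, u+w=42.47100; √(b/2)=0.83367, √(2b)=1.66733; F=0.83367×10.477=8.73432, v=42.47100/1.66733=25.47241
k=2: u−w=12.99400, u+w=10.97200; √(b/2)=0.83367, √(2b)=1.66733; F=0.83367×12.994=10.83266, v=10.97200/1.66733=6.58057
k=3: u−w=-46.58200, u+w=-8.65200; √(b/2)=0.83367, √(2b)=1.66733; F=0.83367×(-46.582)=-38.83386, v=-8.65200/1.66733=-5.18912

0: F=-12.86431 v=11.52439
1: F=8.73432 v=25.47241
2: F=10.83266 v=6.58057
3: F=-38.83386 v=-5.18912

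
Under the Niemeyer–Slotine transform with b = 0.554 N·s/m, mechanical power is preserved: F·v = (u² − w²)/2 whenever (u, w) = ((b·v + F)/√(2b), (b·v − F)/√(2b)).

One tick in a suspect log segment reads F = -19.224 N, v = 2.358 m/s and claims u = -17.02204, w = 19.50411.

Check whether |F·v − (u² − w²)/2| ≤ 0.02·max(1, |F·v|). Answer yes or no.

yes

F·v = (-19.224)×2.358 = -45.33019 W.
(u² − w²)/2 = (289.74985 − 380.41031)/2 = -45.33023 W.
|Δ| = 0.00004;  2% of max(1, |F·v|) = 0.90660.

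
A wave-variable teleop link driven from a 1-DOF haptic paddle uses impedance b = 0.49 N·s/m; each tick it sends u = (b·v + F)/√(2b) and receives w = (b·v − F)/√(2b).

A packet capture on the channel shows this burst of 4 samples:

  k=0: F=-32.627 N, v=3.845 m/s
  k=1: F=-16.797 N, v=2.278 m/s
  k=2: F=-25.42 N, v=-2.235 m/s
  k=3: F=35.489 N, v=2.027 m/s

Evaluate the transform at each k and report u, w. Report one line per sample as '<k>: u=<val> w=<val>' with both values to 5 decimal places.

k=0: b·v=0.49×3.845=1.88405; √(2b)=0.98995; u=(1.88405+(-32.627))/0.98995=-31.05507, w=(1.88405−(-32.627))/0.98995=34.86142
k=1: b·v=0.49×2.278=1.11622; √(2b)=0.98995; u=(1.11622+(-16.797))/0.98995=-15.83998, w=(1.11622−(-16.797))/0.98995=18.09508
k=2: b·v=0.49×(-2.235)=-1.09515; √(2b)=0.98995; u=(-1.09515+(-25.42))/0.98995=-26.78435, w=(-1.09515−(-25.42))/0.98995=24.57181
k=3: b·v=0.49×2.027=0.99323; √(2b)=0.98995; u=(0.99323+35.489)/0.98995=36.85262, w=(0.99323−35.489)/0.98995=-34.84599

0: u=-31.05507 w=34.86142
1: u=-15.83998 w=18.09508
2: u=-26.78435 w=24.57181
3: u=36.85262 w=-34.84599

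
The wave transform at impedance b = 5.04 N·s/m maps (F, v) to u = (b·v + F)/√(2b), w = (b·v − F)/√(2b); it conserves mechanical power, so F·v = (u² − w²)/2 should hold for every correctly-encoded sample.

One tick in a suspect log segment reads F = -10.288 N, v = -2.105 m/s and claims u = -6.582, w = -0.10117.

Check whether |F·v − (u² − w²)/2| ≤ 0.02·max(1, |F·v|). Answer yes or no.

yes

F·v = (-10.288)×(-2.105) = 21.6562 W.
(u² − w²)/2 = (43.3227 − 0.0102)/2 = 21.6562 W.
|Δ| = 0.0000;  2% of max(1, |F·v|) = 0.4331.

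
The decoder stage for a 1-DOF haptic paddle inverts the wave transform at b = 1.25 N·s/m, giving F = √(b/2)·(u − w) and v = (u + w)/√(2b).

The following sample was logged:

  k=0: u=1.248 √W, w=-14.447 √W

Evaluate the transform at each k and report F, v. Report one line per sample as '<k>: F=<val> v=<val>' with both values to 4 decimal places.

k=0: u−w=15.6950, u+w=-13.1990; √(b/2)=0.7906, √(2b)=1.5811; F=0.7906×15.695=12.4080, v=-13.1990/1.5811=-8.3478

0: F=12.4080 v=-8.3478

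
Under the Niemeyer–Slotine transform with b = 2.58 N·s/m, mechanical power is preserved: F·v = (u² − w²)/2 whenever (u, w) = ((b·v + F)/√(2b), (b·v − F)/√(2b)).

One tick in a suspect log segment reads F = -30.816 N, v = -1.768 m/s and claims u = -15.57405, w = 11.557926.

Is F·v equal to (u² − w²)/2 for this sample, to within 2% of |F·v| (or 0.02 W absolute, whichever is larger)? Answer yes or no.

yes

F·v = (-30.816)×(-1.768) = 54.482688 W.
(u² − w²)/2 = (242.551033 − 133.585653)/2 = 54.482690 W.
|Δ| = 0.000002;  2% of max(1, |F·v|) = 1.089654.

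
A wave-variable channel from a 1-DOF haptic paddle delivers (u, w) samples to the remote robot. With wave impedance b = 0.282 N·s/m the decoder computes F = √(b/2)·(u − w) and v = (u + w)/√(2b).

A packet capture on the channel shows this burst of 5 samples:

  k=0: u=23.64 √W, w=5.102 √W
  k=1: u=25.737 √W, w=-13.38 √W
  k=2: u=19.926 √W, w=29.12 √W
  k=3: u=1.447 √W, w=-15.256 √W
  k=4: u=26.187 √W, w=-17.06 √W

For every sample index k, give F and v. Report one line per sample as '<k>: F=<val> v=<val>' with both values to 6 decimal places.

0: F=6.961013 v=38.271672
1: F=14.688420 v=16.454076
2: F=-3.452344 v=65.307648
3: F=6.271971 v=-18.387500
4: F=16.239234 v=12.153140

k=0: u−w=18.538000, u+w=28.742000; √(b/2)=0.375500, √(2b)=0.750999; F=0.375500×18.538=6.961013, v=28.742000/0.750999=38.271672
k=1: u−w=39.117000, u+w=12.357000; √(b/2)=0.375500, √(2b)=0.750999; F=0.375500×39.117=14.688420, v=12.357000/0.750999=16.454076
k=2: u−w=-9.194000, u+w=49.046000; √(b/2)=0.375500, √(2b)=0.750999; F=0.375500×(-9.194)=-3.452344, v=49.046000/0.750999=65.307648
k=3: u−w=16.703000, u+w=-13.809000; √(b/2)=0.375500, √(2b)=0.750999; F=0.375500×16.703=6.271971, v=-13.809000/0.750999=-18.387500
k=4: u−w=43.247000, u+w=9.127000; √(b/2)=0.375500, √(2b)=0.750999; F=0.375500×43.247=16.239234, v=9.127000/0.750999=12.153140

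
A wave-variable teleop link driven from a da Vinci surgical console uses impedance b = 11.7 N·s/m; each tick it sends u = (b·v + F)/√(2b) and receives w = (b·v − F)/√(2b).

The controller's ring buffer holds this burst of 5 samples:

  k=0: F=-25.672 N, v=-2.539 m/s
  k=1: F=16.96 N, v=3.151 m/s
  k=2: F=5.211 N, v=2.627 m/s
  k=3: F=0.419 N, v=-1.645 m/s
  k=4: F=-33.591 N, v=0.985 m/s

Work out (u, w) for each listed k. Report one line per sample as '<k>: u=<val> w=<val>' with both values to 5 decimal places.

k=0: b·v=11.7×(-2.539)=-29.70630; √(2b)=4.83735; u=(-29.70630+(-25.672))/4.83735=-11.44805, w=(-29.70630−(-25.672))/4.83735=-0.83399
k=1: b·v=11.7×3.151=36.86670; √(2b)=4.83735; u=(36.86670+16.96)/4.83735=11.12730, w=(36.86670−16.96)/4.83735=4.11520
k=2: b·v=11.7×2.627=30.73590; √(2b)=4.83735; u=(30.73590+5.211)/4.83735=7.43111, w=(30.73590−5.211)/4.83735=5.27662
k=3: b·v=11.7×(-1.645)=-19.24650; √(2b)=4.83735; u=(-19.24650+0.419)/4.83735=-3.89211, w=(-19.24650−0.419)/4.83735=-4.06534
k=4: b·v=11.7×0.985=11.52450; √(2b)=4.83735; u=(11.52450+(-33.591))/4.83735=-4.56169, w=(11.52450−(-33.591))/4.83735=9.32648

0: u=-11.44805 w=-0.83399
1: u=11.12730 w=4.11520
2: u=7.43111 w=5.27662
3: u=-3.89211 w=-4.06534
4: u=-4.56169 w=9.32648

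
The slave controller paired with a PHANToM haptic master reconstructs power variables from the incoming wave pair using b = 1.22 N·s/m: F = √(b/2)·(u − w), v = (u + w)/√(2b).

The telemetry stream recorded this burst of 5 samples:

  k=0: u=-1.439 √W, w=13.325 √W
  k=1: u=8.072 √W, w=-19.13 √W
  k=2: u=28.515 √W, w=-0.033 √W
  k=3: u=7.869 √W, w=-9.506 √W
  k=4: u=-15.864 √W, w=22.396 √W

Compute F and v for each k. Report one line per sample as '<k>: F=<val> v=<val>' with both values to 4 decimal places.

0: F=-11.5311 v=7.6092
1: F=21.2454 v=-7.0792
2: F=22.2967 v=18.2337
3: F=13.5703 v=-1.0480
4: F=-29.8820 v=4.1817

k=0: u−w=-14.7640, u+w=11.8860; √(b/2)=0.7810, √(2b)=1.5620; F=0.7810×(-14.764)=-11.5311, v=11.8860/1.5620=7.6092
k=1: u−w=27.2020, u+w=-11.0580; √(b/2)=0.7810, √(2b)=1.5620; F=0.7810×27.202=21.2454, v=-11.0580/1.5620=-7.0792
k=2: u−w=28.5480, u+w=28.4820; √(b/2)=0.7810, √(2b)=1.5620; F=0.7810×28.548=22.2967, v=28.4820/1.5620=18.2337
k=3: u−w=17.3750, u+w=-1.6370; √(b/2)=0.7810, √(2b)=1.5620; F=0.7810×17.375=13.5703, v=-1.6370/1.5620=-1.0480
k=4: u−w=-38.2600, u+w=6.5320; √(b/2)=0.7810, √(2b)=1.5620; F=0.7810×(-38.26)=-29.8820, v=6.5320/1.5620=4.1817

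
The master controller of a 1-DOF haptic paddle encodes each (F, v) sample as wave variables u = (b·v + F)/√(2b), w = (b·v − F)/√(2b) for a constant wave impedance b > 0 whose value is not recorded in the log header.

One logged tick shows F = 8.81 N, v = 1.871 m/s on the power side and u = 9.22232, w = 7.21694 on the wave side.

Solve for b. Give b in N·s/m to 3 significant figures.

b = 38.6 N·s/m

u + w = 16.43926;  u + w = √(2b)·v, so √(2b) = 16.43926/1.871 = 8.78635.
b = (√(2b))²/2 = 77.19994/2 = 38.59997.
(Check via u − w = 2F/√(2b): u − w = 2.00538, 2F/√(2b) = 2.00538.)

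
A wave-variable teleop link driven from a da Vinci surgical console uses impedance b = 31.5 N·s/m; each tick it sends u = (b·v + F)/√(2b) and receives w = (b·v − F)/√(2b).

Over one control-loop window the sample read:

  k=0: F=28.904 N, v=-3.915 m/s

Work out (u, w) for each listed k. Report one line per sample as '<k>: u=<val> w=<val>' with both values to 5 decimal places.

0: u=-11.89561 w=-19.17874

k=0: b·v=31.5×(-3.915)=-123.32250; √(2b)=7.93725; u=(-123.32250+28.904)/7.93725=-11.89561, w=(-123.32250−28.904)/7.93725=-19.17874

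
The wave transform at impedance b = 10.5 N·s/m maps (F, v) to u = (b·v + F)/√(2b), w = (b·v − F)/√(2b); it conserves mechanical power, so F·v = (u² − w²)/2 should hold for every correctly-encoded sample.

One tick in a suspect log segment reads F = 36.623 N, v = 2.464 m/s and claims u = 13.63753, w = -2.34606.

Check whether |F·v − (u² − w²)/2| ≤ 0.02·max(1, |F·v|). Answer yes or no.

yes

F·v = 36.623×2.464 = 90.23907 W.
(u² − w²)/2 = (185.98222 − 5.50400)/2 = 90.23911 W.
|Δ| = 0.00004;  2% of max(1, |F·v|) = 1.80478.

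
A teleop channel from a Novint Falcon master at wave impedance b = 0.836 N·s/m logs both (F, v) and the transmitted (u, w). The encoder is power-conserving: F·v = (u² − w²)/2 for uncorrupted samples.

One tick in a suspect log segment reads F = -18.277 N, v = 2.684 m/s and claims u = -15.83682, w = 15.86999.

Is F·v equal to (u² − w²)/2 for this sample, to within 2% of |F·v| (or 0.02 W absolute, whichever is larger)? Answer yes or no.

F·v = (-18.277)×2.684 = -49.0555 W.
(u² − w²)/2 = (250.8049 − 251.8566)/2 = -0.5259 W.
|Δ| = 48.5296;  2% of max(1, |F·v|) = 0.9811.

no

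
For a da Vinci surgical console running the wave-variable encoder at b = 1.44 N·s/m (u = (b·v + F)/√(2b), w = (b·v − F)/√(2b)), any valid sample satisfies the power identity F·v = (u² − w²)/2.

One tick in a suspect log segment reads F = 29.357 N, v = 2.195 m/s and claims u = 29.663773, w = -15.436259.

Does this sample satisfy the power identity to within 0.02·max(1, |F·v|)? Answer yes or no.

no

F·v = 29.357×2.195 = 64.438615 W.
(u² − w²)/2 = (879.939429 − 238.278092)/2 = 320.830668 W.
|Δ| = 256.392053;  2% of max(1, |F·v|) = 1.288772.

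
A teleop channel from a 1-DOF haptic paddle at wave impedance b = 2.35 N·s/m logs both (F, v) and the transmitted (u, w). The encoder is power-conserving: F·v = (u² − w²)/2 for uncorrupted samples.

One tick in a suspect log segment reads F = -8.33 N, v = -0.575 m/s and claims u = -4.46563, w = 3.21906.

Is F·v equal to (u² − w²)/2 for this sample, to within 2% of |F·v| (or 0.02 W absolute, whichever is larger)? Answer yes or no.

F·v = (-8.33)×(-0.575) = 4.7897 W.
(u² − w²)/2 = (19.9419 − 10.3623)/2 = 4.7898 W.
|Δ| = 0.0000;  2% of max(1, |F·v|) = 0.0958.

yes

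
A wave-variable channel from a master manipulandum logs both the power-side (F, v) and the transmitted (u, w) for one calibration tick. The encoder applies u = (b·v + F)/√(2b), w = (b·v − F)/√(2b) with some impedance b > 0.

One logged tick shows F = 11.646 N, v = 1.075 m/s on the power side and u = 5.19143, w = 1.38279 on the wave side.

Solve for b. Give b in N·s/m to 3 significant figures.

u + w = 6.57422;  u + w = √(2b)·v, so √(2b) = 6.57422/1.075 = 6.11555.
b = (√(2b))²/2 = 37.39999/2 = 18.70000.
(Check via u − w = 2F/√(2b): u − w = 3.80864, 2F/√(2b) = 3.80865.)

b = 18.7 N·s/m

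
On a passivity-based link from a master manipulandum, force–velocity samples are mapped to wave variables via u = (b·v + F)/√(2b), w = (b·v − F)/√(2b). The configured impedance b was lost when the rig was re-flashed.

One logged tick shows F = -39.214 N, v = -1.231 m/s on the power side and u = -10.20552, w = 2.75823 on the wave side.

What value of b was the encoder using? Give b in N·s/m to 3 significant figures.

u + w = -7.44729;  u + w = √(2b)·v, so √(2b) = -7.44729/(-1.231) = 6.04979.
b = (√(2b))²/2 = 36.59994/2 = 18.29997.
(Check via u − w = 2F/√(2b): u − w = -12.96375, 2F/√(2b) = -12.96376.)

b = 18.3 N·s/m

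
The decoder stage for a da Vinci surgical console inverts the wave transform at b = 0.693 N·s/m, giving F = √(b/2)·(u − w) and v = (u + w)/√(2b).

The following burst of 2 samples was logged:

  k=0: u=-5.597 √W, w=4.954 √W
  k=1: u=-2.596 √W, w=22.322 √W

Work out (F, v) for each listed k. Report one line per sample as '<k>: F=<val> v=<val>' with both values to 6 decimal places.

k=0: u−w=-10.551000, u+w=-0.643000; √(b/2)=0.588643, √(2b)=1.177285; F=0.588643×(-10.551)=-6.210767, v=-0.643000/1.177285=-0.546172
k=1: u−w=-24.918000, u+w=19.726000; √(b/2)=0.588643, √(2b)=1.177285; F=0.588643×(-24.918)=-14.667794, v=19.726000/1.177285=16.755501

0: F=-6.210767 v=-0.546172
1: F=-14.667794 v=16.755501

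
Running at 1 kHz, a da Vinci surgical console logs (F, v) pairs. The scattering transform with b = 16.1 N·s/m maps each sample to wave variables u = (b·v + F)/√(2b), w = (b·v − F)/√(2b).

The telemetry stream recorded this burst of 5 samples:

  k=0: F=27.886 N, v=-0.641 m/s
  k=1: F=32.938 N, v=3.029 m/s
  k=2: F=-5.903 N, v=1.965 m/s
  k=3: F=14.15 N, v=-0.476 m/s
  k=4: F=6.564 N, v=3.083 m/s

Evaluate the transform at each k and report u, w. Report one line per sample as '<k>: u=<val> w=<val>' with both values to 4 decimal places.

0: u=3.0956 w=-6.7329
1: u=14.3986 w=2.7895
2: u=4.5349 w=6.6155
3: u=1.1431 w=-3.8441
4: u=9.9040 w=7.5905

k=0: b·v=16.1×(-0.641)=-10.3201; √(2b)=5.6745; u=(-10.3201+27.886)/5.6745=3.0956, w=(-10.3201−27.886)/5.6745=-6.7329
k=1: b·v=16.1×3.029=48.7669; √(2b)=5.6745; u=(48.7669+32.938)/5.6745=14.3986, w=(48.7669−32.938)/5.6745=2.7895
k=2: b·v=16.1×1.965=31.6365; √(2b)=5.6745; u=(31.6365+(-5.903))/5.6745=4.5349, w=(31.6365−(-5.903))/5.6745=6.6155
k=3: b·v=16.1×(-0.476)=-7.6636; √(2b)=5.6745; u=(-7.6636+14.15)/5.6745=1.1431, w=(-7.6636−14.15)/5.6745=-3.8441
k=4: b·v=16.1×3.083=49.6363; √(2b)=5.6745; u=(49.6363+6.564)/5.6745=9.9040, w=(49.6363−6.564)/5.6745=7.5905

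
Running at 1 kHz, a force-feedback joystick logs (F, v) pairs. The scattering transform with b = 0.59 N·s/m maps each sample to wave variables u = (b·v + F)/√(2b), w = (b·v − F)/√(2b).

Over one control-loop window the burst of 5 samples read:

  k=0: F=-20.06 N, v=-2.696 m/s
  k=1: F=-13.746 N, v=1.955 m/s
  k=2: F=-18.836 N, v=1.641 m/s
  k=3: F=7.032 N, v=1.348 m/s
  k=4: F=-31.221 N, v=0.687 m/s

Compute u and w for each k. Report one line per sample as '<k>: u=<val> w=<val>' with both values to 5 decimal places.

k=0: b·v=0.59×(-2.696)=-1.59064; √(2b)=1.08628; u=(-1.59064+(-20.06))/1.08628=-19.93103, w=(-1.59064−(-20.06))/1.08628=17.00242
k=1: b·v=0.59×1.955=1.15345; √(2b)=1.08628; u=(1.15345+(-13.746))/1.08628=-11.59238, w=(1.15345−(-13.746))/1.08628=13.71606
k=2: b·v=0.59×1.641=0.96819; √(2b)=1.08628; u=(0.96819+(-18.836))/1.08628=-16.44865, w=(0.96819−(-18.836))/1.08628=18.23123
k=3: b·v=0.59×1.348=0.79532; √(2b)=1.08628; u=(0.79532+7.032)/1.08628=7.20563, w=(0.79532−7.032)/1.08628=-5.74133
k=4: b·v=0.59×0.687=0.40533; √(2b)=1.08628; u=(0.40533+(-31.221))/1.08628=-28.36812, w=(0.40533−(-31.221))/1.08628=29.11440

0: u=-19.93103 w=17.00242
1: u=-11.59238 w=13.71606
2: u=-16.44865 w=18.23123
3: u=7.20563 w=-5.74133
4: u=-28.36812 w=29.11440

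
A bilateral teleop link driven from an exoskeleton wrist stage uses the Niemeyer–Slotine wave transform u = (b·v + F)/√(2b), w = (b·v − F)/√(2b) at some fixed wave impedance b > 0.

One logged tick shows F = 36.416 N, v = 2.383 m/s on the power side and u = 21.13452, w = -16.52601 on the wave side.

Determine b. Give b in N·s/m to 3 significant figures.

u + w = 4.60851;  u + w = √(2b)·v, so √(2b) = 4.60851/2.383 = 1.93391.
b = (√(2b))²/2 = 3.74001/2 = 1.87001.
(Check via u − w = 2F/√(2b): u − w = 37.66053, 2F/√(2b) = 37.66047.)

b = 1.87 N·s/m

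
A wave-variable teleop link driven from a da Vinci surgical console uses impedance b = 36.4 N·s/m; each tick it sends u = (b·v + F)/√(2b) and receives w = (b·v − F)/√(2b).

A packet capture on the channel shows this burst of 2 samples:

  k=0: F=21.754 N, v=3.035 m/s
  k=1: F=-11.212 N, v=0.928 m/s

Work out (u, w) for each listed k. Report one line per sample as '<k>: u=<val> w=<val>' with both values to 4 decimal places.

k=0: b·v=36.4×3.035=110.4740; √(2b)=8.5323; u=(110.4740+21.754)/8.5323=15.4974, w=(110.4740−21.754)/8.5323=10.3981
k=1: b·v=36.4×0.928=33.7792; √(2b)=8.5323; u=(33.7792+(-11.212))/8.5323=2.6449, w=(33.7792−(-11.212))/8.5323=5.2730

0: u=15.4974 w=10.3981
1: u=2.6449 w=5.2730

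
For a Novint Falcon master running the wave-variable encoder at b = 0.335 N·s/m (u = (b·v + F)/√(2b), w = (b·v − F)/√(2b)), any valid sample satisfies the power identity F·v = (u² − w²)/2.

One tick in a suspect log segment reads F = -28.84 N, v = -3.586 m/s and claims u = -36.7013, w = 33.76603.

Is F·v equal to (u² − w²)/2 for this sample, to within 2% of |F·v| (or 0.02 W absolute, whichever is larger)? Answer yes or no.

yes

F·v = (-28.84)×(-3.586) = 103.42024 W.
(u² − w²)/2 = (1346.98542 − 1140.14478)/2 = 103.42032 W.
|Δ| = 0.00008;  2% of max(1, |F·v|) = 2.06840.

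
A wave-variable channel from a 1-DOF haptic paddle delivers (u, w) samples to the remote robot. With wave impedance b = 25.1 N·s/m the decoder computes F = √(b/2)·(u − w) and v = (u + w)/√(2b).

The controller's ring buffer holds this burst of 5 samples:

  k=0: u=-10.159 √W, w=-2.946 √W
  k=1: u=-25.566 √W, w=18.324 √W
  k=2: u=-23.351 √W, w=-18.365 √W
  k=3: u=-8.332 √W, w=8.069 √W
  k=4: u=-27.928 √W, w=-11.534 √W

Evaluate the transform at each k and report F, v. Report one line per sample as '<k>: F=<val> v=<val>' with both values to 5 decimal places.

k=0: u−w=-7.21300, u+w=-13.10500; √(b/2)=3.54260, √(2b)=7.08520; F=3.54260×(-7.213)=-25.55276, v=-13.10500/7.08520=-1.84963
k=1: u−w=-43.89000, u+w=-7.24200; √(b/2)=3.54260, √(2b)=7.08520; F=3.54260×(-43.89)=-155.48462, v=-7.24200/7.08520=-1.02213
k=2: u−w=-4.98600, u+w=-41.71600; √(b/2)=3.54260, √(2b)=7.08520; F=3.54260×(-4.986)=-17.66339, v=-41.71600/7.08520=-5.88777
k=3: u−w=-16.40100, u+w=-0.26300; √(b/2)=3.54260, √(2b)=7.08520; F=3.54260×(-16.401)=-58.10215, v=-0.26300/7.08520=-0.03712
k=4: u−w=-16.39400, u+w=-39.46200; √(b/2)=3.54260, √(2b)=7.08520; F=3.54260×(-16.394)=-58.07735, v=-39.46200/7.08520=-5.56964

0: F=-25.55276 v=-1.84963
1: F=-155.48462 v=-1.02213
2: F=-17.66339 v=-5.88777
3: F=-58.10215 v=-0.03712
4: F=-58.07735 v=-5.56964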